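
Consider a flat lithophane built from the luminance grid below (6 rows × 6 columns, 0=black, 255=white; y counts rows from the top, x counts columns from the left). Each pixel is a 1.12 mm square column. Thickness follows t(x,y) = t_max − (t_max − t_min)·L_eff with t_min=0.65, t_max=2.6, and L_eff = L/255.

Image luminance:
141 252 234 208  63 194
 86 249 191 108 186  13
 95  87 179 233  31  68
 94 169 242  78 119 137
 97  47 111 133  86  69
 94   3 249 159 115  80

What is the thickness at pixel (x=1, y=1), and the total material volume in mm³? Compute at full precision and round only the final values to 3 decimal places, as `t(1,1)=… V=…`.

t(1,1)=0.696 V=72.327

span = t_max - t_min = 2.6 - 0.65 = 1.950
L(1,1) = 249, L_eff = 249/255 = 0.976471
t(1,1) = 2.6 - 1.950·0.976471 = 0.696
Σt over all 6·6 pixels = 4901/85 ≈ 57.6588235
V = pitch²·Σt = 1.12²·4901/85 = 72.327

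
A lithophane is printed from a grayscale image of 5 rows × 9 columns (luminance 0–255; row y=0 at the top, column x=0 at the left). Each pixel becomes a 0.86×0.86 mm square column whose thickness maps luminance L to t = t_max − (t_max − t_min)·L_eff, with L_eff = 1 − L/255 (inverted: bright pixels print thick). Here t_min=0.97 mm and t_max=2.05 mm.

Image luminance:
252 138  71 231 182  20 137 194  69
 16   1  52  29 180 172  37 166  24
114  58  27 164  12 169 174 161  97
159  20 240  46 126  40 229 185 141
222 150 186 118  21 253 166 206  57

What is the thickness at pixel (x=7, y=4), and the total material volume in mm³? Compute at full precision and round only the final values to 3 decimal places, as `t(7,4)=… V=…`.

span = t_max - t_min = 2.05 - 0.97 = 1.080
L(7,4) = 206, L_eff = 1 - 206/255 = 0.192157 (inverted)
t(7,4) = 2.05 - 1.080·0.192157 = 1.842
Σt over all 5·9 pixels = 569457/8500 ≈ 66.9949412
V = pitch²·Σt = 0.86²·569457/8500 = 49.549

t(7,4)=1.842 V=49.549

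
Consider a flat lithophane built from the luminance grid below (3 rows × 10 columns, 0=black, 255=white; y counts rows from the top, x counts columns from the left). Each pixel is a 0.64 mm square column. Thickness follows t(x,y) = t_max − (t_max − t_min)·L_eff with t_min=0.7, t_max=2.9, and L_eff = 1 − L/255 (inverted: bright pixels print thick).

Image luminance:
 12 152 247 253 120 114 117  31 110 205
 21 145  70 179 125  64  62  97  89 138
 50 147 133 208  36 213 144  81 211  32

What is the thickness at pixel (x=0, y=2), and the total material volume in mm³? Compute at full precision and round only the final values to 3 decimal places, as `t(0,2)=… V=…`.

span = t_max - t_min = 2.9 - 0.7 = 2.200
L(0,2) = 50, L_eff = 1 - 50/255 = 0.803922 (inverted)
t(0,2) = 2.9 - 2.200·0.803922 = 1.131
Σt over all 3·10 pixels = 22147/425 ≈ 52.1105882
V = pitch²·Σt = 0.64²·22147/425 = 21.344

t(0,2)=1.131 V=21.344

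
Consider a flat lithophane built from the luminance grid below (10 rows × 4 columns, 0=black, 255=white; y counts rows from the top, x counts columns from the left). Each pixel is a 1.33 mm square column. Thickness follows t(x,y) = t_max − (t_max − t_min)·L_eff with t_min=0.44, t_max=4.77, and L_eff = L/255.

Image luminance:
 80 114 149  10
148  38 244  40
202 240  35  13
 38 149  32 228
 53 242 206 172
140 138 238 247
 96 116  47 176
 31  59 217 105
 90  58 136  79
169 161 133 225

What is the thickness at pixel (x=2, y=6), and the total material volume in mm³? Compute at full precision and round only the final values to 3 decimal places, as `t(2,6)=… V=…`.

t(2,6)=3.972 V=184.500

span = t_max - t_min = 4.77 - 0.44 = 4.330
L(2,6) = 47, L_eff = 47/255 = 0.184314
t(2,6) = 4.77 - 4.330·0.184314 = 3.972
Σt over all 10·4 pixels = 443283/4250 ≈ 104.3018824
V = pitch²·Σt = 1.33²·443283/4250 = 184.500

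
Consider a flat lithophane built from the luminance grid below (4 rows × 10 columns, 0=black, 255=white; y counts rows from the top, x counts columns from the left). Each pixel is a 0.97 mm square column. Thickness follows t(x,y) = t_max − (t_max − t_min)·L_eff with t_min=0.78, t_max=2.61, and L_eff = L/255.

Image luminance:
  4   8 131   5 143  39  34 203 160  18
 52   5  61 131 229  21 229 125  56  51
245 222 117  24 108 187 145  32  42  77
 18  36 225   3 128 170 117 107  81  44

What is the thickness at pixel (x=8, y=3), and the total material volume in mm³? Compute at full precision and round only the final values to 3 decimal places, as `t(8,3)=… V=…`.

t(8,3)=2.029 V=72.348

span = t_max - t_min = 2.61 - 0.78 = 1.830
L(8,3) = 81, L_eff = 81/255 = 0.317647
t(8,3) = 2.61 - 1.830·0.317647 = 2.029
Σt over all 4·10 pixels = 653587/8500 ≈ 76.8925882
V = pitch²·Σt = 0.97²·653587/8500 = 72.348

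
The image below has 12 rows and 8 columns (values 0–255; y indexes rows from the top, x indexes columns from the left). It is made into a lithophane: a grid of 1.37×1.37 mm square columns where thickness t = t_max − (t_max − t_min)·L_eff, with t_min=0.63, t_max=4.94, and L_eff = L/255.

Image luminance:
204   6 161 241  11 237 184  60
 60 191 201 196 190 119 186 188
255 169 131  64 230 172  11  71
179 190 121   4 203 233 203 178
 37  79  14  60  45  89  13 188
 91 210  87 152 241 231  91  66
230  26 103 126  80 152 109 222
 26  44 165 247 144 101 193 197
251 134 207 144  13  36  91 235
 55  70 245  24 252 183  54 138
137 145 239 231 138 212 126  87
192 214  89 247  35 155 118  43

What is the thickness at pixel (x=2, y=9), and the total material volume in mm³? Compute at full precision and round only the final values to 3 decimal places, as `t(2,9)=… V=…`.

t(2,9)=0.799 V=469.831

span = t_max - t_min = 4.94 - 0.63 = 4.310
L(2,9) = 245, L_eff = 245/255 = 0.960784
t(2,9) = 4.94 - 4.310·0.960784 = 0.799
Σt over all 12·8 pixels = 531936/2125 ≈ 250.3228235
V = pitch²·Σt = 1.37²·531936/2125 = 469.831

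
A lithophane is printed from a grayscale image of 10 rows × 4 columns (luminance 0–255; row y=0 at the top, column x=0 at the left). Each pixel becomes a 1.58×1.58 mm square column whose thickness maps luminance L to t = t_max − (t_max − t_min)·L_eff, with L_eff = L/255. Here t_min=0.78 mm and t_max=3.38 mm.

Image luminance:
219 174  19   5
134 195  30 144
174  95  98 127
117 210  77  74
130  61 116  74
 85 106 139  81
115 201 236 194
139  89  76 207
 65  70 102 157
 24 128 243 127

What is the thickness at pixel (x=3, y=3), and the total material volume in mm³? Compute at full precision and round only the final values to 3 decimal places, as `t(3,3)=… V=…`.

t(3,3)=2.625 V=213.886

span = t_max - t_min = 3.38 - 0.78 = 2.600
L(3,3) = 74, L_eff = 74/255 = 0.290196
t(3,3) = 3.38 - 2.600·0.290196 = 2.625
Σt over all 10·4 pixels = 36413/425 ≈ 85.6776471
V = pitch²·Σt = 1.58²·36413/425 = 213.886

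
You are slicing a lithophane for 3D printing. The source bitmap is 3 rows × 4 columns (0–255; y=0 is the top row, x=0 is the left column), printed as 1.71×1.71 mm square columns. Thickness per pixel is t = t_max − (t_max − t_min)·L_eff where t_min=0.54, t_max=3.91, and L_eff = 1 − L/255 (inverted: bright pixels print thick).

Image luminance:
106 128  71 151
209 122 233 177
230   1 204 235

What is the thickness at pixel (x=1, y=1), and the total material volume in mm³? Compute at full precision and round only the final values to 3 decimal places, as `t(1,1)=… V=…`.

span = t_max - t_min = 3.91 - 0.54 = 3.370
L(1,1) = 122, L_eff = 1 - 122/255 = 0.521569 (inverted)
t(1,1) = 3.91 - 3.370·0.521569 = 2.152
Σt over all 3·4 pixels = 794419/25500 ≈ 31.1536863
V = pitch²·Σt = 1.71²·794419/25500 = 91.096

t(1,1)=2.152 V=91.096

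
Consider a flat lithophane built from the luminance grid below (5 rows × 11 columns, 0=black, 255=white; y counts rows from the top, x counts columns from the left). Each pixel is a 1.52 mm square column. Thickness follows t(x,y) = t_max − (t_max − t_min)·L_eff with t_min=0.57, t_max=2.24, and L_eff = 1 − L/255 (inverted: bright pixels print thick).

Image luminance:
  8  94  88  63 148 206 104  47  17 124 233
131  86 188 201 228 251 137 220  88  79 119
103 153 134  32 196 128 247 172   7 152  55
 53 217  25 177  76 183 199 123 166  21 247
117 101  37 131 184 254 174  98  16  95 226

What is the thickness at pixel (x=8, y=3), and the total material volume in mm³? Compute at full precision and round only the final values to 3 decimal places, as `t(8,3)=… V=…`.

t(8,3)=1.657 V=180.753

span = t_max - t_min = 2.24 - 0.57 = 1.670
L(8,3) = 166, L_eff = 1 - 166/255 = 0.349020 (inverted)
t(8,3) = 2.24 - 1.670·0.349020 = 1.657
Σt over all 5·11 pixels = 997489/12750 ≈ 78.2344314
V = pitch²·Σt = 1.52²·997489/12750 = 180.753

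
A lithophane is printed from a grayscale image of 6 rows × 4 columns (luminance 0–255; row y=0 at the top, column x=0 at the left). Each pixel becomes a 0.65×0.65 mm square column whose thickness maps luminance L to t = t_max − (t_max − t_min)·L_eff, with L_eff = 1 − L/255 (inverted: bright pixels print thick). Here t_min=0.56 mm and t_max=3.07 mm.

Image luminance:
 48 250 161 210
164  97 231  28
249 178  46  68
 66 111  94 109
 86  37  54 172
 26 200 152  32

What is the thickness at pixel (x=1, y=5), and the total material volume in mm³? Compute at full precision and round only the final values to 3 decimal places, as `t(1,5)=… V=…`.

t(1,5)=2.529 V=17.610

span = t_max - t_min = 3.07 - 0.56 = 2.510
L(1,5) = 200, L_eff = 1 - 200/255 = 0.215686 (inverted)
t(1,5) = 3.07 - 2.510·0.215686 = 2.529
Σt over all 6·4 pixels = 1062839/25500 ≈ 41.6799608
V = pitch²·Σt = 0.65²·1062839/25500 = 17.610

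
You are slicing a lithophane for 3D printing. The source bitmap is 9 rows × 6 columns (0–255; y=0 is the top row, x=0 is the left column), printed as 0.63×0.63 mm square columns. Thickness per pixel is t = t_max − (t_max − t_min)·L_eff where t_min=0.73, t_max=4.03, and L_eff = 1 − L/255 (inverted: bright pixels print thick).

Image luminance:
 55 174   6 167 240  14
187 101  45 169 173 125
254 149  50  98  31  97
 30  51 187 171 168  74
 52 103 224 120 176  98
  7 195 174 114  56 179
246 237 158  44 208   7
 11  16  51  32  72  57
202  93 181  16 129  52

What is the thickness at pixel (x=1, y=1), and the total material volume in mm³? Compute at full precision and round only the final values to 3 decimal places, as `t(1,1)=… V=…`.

span = t_max - t_min = 4.03 - 0.73 = 3.300
L(1,1) = 101, L_eff = 1 - 101/255 = 0.603922 (inverted)
t(1,1) = 4.03 - 3.300·0.603922 = 2.037
Σt over all 9·6 pixels = 100893/850 ≈ 118.6976471
V = pitch²·Σt = 0.63²·100893/850 = 47.111

t(1,1)=2.037 V=47.111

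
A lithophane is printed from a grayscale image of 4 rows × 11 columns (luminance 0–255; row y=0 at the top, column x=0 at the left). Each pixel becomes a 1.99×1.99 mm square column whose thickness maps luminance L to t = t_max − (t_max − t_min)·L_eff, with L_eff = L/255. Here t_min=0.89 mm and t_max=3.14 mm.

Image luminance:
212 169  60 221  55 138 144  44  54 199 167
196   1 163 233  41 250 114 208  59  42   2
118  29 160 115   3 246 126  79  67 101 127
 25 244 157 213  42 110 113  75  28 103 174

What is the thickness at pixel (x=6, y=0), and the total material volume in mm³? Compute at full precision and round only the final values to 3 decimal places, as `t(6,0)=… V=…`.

t(6,0)=1.869 V=364.485

span = t_max - t_min = 3.14 - 0.89 = 2.250
L(6,0) = 144, L_eff = 144/255 = 0.564706
t(6,0) = 3.14 - 2.250·0.564706 = 1.869
Σt over all 4·11 pixels = 156467/1700 ≈ 92.0394118
V = pitch²·Σt = 1.99²·156467/1700 = 364.485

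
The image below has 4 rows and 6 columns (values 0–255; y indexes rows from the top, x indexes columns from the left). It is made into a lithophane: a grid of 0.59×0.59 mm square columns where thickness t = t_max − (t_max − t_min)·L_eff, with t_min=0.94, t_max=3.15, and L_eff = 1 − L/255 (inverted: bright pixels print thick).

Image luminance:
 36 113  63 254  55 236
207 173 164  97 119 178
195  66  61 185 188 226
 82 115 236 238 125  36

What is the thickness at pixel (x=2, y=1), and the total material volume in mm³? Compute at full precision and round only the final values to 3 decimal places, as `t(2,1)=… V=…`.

span = t_max - t_min = 3.15 - 0.94 = 2.210
L(2,1) = 164, L_eff = 1 - 164/255 = 0.356863 (inverted)
t(2,1) = 3.15 - 2.210·0.356863 = 2.361
Σt over all 4·6 pixels = 19666/375 ≈ 52.4426667
V = pitch²·Σt = 0.59²·19666/375 = 18.255

t(2,1)=2.361 V=18.255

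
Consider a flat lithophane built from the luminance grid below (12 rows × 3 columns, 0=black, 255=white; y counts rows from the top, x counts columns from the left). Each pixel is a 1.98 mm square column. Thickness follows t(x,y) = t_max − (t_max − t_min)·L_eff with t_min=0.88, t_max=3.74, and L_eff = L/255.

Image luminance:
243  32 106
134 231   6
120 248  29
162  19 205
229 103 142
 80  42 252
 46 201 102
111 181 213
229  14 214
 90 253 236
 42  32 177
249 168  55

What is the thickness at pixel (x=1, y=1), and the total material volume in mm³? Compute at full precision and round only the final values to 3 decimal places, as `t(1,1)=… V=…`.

t(1,1)=1.149 V=308.169

span = t_max - t_min = 3.74 - 0.88 = 2.860
L(1,1) = 231, L_eff = 231/255 = 0.905882
t(1,1) = 3.74 - 2.860·0.905882 = 1.149
Σt over all 12·3 pixels = 501116/6375 ≈ 78.6064314
V = pitch²·Σt = 1.98²·501116/6375 = 308.169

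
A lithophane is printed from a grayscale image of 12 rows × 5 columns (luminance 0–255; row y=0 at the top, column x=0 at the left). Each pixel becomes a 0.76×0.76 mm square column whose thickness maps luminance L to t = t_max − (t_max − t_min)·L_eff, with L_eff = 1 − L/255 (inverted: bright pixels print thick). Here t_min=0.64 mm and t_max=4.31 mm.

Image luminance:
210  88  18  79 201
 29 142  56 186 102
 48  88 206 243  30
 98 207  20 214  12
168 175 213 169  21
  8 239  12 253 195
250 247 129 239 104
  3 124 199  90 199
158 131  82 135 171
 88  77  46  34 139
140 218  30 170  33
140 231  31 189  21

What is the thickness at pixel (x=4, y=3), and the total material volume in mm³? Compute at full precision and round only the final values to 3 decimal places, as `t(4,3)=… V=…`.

t(4,3)=0.813 V=85.175

span = t_max - t_min = 4.31 - 0.64 = 3.670
L(4,3) = 12, L_eff = 1 - 12/255 = 0.952941 (inverted)
t(4,3) = 4.31 - 3.670·0.952941 = 0.813
Σt over all 12·5 pixels = 626721/4250 ≈ 147.4637647
V = pitch²·Σt = 0.76²·626721/4250 = 85.175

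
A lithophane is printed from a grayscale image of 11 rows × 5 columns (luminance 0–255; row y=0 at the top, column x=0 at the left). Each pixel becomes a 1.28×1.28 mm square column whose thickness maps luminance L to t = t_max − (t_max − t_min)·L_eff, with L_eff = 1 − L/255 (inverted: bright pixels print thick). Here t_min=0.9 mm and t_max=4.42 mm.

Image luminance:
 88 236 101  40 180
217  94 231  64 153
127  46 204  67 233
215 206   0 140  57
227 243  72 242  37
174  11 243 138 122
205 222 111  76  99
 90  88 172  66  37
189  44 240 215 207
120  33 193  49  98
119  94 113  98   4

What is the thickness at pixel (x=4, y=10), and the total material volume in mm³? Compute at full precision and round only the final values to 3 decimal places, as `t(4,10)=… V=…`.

t(4,10)=0.955 V=243.712

span = t_max - t_min = 4.42 - 0.9 = 3.520
L(4,10) = 4, L_eff = 1 - 4/255 = 0.984314 (inverted)
t(4,10) = 4.42 - 3.520·0.984314 = 0.955
Σt over all 11·5 pixels = 379313/2550 ≈ 148.7501961
V = pitch²·Σt = 1.28²·379313/2550 = 243.712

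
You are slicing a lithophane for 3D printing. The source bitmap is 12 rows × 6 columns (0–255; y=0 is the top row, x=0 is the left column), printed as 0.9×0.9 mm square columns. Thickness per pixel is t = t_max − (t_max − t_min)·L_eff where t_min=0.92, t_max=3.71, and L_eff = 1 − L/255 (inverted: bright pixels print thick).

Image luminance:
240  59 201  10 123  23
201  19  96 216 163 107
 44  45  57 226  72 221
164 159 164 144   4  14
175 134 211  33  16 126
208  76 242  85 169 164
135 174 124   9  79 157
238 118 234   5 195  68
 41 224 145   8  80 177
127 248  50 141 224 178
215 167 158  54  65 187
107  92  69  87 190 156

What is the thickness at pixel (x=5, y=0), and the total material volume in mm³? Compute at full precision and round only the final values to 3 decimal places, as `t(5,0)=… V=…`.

span = t_max - t_min = 3.71 - 0.92 = 2.790
L(5,0) = 23, L_eff = 1 - 23/255 = 0.909804 (inverted)
t(5,0) = 3.71 - 2.790·0.909804 = 1.172
Σt over all 12·6 pixels = 1412781/8500 ≈ 166.2095294
V = pitch²·Σt = 0.9²·1412781/8500 = 134.630

t(5,0)=1.172 V=134.630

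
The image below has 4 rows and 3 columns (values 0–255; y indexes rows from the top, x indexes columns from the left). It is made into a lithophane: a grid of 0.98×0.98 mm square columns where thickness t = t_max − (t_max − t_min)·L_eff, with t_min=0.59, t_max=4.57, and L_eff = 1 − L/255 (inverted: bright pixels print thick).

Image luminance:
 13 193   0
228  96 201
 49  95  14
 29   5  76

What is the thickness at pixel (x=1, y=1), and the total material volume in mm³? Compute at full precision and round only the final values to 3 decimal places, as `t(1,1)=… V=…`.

span = t_max - t_min = 4.57 - 0.59 = 3.980
L(1,1) = 96, L_eff = 1 - 96/255 = 0.623529 (inverted)
t(1,1) = 4.57 - 3.980·0.623529 = 2.088
Σt over all 4·3 pixels = 96357/4250 ≈ 22.6722353
V = pitch²·Σt = 0.98²·96357/4250 = 21.774

t(1,1)=2.088 V=21.774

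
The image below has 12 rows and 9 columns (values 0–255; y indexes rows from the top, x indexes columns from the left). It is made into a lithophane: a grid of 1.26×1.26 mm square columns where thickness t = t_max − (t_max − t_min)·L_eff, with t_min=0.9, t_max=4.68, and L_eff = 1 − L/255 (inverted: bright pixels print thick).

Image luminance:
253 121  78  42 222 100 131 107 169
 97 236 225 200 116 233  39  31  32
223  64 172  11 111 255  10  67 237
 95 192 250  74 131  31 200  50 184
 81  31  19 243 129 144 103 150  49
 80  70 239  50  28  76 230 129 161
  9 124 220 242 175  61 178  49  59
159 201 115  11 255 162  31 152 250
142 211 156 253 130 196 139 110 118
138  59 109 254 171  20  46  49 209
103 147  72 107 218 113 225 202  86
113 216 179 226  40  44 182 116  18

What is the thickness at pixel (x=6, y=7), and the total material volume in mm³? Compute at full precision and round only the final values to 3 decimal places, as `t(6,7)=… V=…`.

t(6,7)=1.360 V=487.813

span = t_max - t_min = 4.68 - 0.9 = 3.780
L(6,7) = 31, L_eff = 1 - 31/255 = 0.878431 (inverted)
t(6,7) = 4.68 - 3.780·0.878431 = 1.360
Σt over all 12·9 pixels = 1305873/4250 ≈ 307.2642353
V = pitch²·Σt = 1.26²·1305873/4250 = 487.813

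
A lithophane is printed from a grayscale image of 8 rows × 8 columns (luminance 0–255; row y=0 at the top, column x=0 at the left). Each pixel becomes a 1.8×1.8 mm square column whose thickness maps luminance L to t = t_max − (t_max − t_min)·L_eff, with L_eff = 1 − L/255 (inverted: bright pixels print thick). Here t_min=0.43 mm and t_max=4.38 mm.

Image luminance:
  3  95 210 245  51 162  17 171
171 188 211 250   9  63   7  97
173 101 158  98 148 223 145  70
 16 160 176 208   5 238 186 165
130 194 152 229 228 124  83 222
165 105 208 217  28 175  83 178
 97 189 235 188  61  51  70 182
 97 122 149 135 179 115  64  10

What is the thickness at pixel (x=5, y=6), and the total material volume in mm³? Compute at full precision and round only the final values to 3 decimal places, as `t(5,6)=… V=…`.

t(5,6)=1.220 V=525.050

span = t_max - t_min = 4.38 - 0.43 = 3.950
L(5,6) = 51, L_eff = 1 - 51/255 = 0.800000 (inverted)
t(5,6) = 4.38 - 3.950·0.800000 = 1.220
Σt over all 8·8 pixels = 275489/1700 ≈ 162.0523529
V = pitch²·Σt = 1.8²·275489/1700 = 525.050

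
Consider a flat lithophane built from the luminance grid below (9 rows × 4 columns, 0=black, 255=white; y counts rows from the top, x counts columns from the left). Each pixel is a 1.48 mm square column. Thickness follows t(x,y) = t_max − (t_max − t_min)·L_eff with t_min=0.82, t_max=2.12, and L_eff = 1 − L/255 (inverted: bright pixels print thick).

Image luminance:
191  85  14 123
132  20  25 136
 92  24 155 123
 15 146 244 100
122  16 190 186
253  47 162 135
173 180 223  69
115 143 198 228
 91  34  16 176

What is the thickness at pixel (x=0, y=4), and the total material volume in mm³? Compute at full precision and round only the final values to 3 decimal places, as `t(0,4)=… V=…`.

span = t_max - t_min = 2.12 - 0.82 = 1.300
L(0,4) = 122, L_eff = 1 - 122/255 = 0.521569 (inverted)
t(0,4) = 2.12 - 1.300·0.521569 = 1.442
Σt over all 9·4 pixels = 66121/1275 ≈ 51.8596078
V = pitch²·Σt = 1.48²·66121/1275 = 113.593

t(0,4)=1.442 V=113.593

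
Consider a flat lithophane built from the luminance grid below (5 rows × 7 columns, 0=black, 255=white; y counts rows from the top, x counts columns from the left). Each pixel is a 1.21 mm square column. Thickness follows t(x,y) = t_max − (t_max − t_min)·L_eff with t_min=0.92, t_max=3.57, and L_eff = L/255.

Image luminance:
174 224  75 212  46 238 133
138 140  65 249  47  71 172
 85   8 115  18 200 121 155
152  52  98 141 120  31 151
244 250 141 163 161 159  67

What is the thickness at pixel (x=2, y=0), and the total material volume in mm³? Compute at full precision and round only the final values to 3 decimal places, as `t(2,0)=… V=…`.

t(2,0)=2.791 V=112.706

span = t_max - t_min = 3.57 - 0.92 = 2.650
L(2,0) = 75, L_eff = 75/255 = 0.294118
t(2,0) = 3.57 - 2.650·0.294118 = 2.791
Σt over all 5·7 pixels = 392597/5100 ≈ 76.9798039
V = pitch²·Σt = 1.21²·392597/5100 = 112.706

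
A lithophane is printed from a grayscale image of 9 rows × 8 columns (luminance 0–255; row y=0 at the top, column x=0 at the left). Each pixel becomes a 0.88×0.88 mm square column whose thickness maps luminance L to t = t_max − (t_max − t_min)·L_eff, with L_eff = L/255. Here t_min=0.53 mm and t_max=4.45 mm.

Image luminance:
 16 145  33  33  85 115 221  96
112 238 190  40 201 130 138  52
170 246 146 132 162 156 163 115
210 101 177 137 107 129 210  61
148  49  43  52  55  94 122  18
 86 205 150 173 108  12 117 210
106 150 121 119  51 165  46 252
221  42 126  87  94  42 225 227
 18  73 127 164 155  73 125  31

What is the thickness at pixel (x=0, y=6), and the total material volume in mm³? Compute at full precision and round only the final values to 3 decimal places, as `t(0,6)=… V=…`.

span = t_max - t_min = 4.45 - 0.53 = 3.920
L(0,6) = 106, L_eff = 106/255 = 0.415686
t(0,6) = 4.45 - 3.920·0.415686 = 2.821
Σt over all 9·8 pixels = 1185148/6375 ≈ 185.9055686
V = pitch²·Σt = 0.88²·1185148/6375 = 143.965

t(0,6)=2.821 V=143.965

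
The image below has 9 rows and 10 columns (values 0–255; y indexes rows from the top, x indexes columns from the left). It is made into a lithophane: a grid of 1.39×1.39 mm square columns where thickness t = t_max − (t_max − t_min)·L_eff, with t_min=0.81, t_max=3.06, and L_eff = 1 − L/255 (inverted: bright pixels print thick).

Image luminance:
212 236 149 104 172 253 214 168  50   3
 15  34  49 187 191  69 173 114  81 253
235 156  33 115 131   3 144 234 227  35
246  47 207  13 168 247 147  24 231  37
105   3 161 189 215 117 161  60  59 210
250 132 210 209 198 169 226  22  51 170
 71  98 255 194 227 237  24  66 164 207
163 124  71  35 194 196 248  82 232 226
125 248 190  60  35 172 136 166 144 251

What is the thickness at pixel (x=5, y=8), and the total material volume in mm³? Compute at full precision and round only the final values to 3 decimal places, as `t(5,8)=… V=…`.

t(5,8)=2.328 V=361.877

span = t_max - t_min = 3.06 - 0.81 = 2.250
L(5,8) = 172, L_eff = 1 - 172/255 = 0.325490 (inverted)
t(5,8) = 3.06 - 2.250·0.325490 = 2.328
Σt over all 9·10 pixels = 63681/340 ≈ 187.2970588
V = pitch²·Σt = 1.39²·63681/340 = 361.877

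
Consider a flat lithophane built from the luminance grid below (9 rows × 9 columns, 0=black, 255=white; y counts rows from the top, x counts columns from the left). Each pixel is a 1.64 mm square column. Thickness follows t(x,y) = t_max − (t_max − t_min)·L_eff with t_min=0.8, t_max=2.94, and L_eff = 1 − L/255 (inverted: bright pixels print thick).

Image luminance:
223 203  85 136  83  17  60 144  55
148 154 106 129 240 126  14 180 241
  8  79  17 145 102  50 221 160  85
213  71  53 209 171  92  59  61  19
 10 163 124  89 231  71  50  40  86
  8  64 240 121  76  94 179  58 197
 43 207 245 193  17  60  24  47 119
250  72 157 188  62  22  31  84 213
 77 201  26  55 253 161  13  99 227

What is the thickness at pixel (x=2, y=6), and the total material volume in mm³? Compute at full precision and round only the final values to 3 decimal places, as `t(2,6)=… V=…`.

span = t_max - t_min = 2.94 - 0.8 = 2.140
L(2,6) = 245, L_eff = 1 - 245/255 = 0.039216 (inverted)
t(2,6) = 2.94 - 2.140·0.039216 = 2.856
Σt over all 9·9 pixels = 905621/6375 ≈ 142.0581961
V = pitch²·Σt = 1.64²·905621/6375 = 382.080

t(2,6)=2.856 V=382.080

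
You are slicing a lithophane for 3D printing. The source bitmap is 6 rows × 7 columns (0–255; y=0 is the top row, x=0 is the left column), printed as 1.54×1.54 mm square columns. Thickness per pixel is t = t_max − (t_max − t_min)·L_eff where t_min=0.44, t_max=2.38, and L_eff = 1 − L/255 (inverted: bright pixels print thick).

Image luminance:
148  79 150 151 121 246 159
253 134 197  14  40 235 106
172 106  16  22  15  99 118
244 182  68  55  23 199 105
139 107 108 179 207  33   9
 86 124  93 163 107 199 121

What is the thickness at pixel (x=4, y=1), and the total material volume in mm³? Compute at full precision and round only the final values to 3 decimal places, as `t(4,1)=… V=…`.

t(4,1)=0.744 V=136.423

span = t_max - t_min = 2.38 - 0.44 = 1.940
L(4,1) = 40, L_eff = 1 - 40/255 = 0.843137 (inverted)
t(4,1) = 2.38 - 1.940·0.843137 = 0.744
Σt over all 6·7 pixels = 366712/6375 ≈ 57.5234510
V = pitch²·Σt = 1.54²·366712/6375 = 136.423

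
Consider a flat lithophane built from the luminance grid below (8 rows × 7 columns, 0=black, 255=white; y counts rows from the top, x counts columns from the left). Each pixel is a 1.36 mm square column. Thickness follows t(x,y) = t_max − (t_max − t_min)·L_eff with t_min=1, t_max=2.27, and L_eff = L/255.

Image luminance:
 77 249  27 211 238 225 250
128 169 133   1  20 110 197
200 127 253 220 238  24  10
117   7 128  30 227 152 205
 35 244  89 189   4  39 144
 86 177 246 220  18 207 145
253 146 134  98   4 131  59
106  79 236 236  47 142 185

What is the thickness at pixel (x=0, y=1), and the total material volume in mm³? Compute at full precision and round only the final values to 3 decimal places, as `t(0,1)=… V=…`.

span = t_max - t_min = 2.27 - 1 = 1.270
L(0,1) = 128, L_eff = 128/255 = 0.501961
t(0,1) = 2.27 - 1.270·0.501961 = 1.633
Σt over all 8·7 pixels = 566804/6375 ≈ 88.9104314
V = pitch²·Σt = 1.36²·566804/6375 = 164.449

t(0,1)=1.633 V=164.449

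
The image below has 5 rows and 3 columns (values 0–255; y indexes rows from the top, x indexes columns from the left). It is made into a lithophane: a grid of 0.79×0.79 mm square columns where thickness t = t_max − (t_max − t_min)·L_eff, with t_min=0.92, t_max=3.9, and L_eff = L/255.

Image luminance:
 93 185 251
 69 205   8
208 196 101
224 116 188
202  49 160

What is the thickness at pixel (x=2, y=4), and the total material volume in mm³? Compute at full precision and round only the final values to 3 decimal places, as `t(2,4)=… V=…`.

span = t_max - t_min = 3.9 - 0.92 = 2.980
L(2,4) = 160, L_eff = 160/255 = 0.627451
t(2,4) = 3.9 - 2.980·0.627451 = 2.030
Σt over all 5·3 pixels = 40988/1275 ≈ 32.1474510
V = pitch²·Σt = 0.79²·40988/1275 = 20.063

t(2,4)=2.030 V=20.063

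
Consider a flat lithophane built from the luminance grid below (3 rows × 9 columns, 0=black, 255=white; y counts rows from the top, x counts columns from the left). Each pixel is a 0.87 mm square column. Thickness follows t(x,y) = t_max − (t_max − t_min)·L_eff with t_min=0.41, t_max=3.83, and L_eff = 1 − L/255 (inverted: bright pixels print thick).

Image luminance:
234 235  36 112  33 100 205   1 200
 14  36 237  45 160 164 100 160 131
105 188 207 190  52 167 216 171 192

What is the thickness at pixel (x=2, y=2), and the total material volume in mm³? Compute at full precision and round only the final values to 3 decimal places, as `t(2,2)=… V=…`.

span = t_max - t_min = 3.83 - 0.41 = 3.420
L(2,2) = 207, L_eff = 1 - 207/255 = 0.188235 (inverted)
t(2,2) = 3.83 - 3.420·0.188235 = 3.186
Σt over all 3·9 pixels = 514869/8500 ≈ 60.5728235
V = pitch²·Σt = 0.87²·514869/8500 = 45.848

t(2,2)=3.186 V=45.848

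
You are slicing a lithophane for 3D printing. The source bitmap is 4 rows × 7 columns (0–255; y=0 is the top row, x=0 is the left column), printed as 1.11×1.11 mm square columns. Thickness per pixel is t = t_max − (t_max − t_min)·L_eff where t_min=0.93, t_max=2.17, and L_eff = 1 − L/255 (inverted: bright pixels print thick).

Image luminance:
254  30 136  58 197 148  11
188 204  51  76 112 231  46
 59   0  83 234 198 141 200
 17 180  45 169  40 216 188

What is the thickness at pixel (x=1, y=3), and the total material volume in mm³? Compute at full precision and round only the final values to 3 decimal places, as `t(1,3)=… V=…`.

span = t_max - t_min = 2.17 - 0.93 = 1.240
L(1,3) = 180, L_eff = 1 - 180/255 = 0.294118 (inverted)
t(1,3) = 2.17 - 1.240·0.294118 = 1.805
Σt over all 4·7 pixels = 274877/6375 ≈ 43.1179608
V = pitch²·Σt = 1.11²·274877/6375 = 53.126

t(1,3)=1.805 V=53.126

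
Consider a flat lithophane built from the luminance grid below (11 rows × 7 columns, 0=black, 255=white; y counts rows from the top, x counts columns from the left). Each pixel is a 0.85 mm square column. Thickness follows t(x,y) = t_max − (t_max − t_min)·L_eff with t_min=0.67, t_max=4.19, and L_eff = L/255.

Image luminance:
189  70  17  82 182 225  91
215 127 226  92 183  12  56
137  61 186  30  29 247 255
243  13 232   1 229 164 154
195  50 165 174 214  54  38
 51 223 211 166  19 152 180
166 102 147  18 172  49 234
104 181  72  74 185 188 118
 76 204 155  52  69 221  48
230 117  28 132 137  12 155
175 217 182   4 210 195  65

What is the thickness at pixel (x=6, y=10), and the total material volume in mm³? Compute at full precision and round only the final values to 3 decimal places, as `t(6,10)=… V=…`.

t(6,10)=3.293 V=132.030

span = t_max - t_min = 4.19 - 0.67 = 3.520
L(6,10) = 65, L_eff = 65/255 = 0.254902
t(6,10) = 4.19 - 3.520·0.254902 = 3.293
Σt over all 11·7 pixels = 1553299/8500 ≈ 182.7410588
V = pitch²·Σt = 0.85²·1553299/8500 = 132.030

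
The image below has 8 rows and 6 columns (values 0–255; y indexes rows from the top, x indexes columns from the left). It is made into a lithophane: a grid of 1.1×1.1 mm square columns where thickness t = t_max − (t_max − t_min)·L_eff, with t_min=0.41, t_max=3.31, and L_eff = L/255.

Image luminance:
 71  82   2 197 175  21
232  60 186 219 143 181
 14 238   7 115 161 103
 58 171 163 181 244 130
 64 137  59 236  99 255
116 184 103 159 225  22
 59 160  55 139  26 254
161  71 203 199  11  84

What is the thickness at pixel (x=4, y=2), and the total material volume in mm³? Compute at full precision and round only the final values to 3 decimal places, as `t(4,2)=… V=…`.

span = t_max - t_min = 3.31 - 0.41 = 2.900
L(4,2) = 161, L_eff = 161/255 = 0.631373
t(4,2) = 3.31 - 2.900·0.631373 = 1.479
Σt over all 8·6 pixels = 224329/2550 ≈ 87.9721569
V = pitch²·Σt = 1.1²·224329/2550 = 106.446

t(4,2)=1.479 V=106.446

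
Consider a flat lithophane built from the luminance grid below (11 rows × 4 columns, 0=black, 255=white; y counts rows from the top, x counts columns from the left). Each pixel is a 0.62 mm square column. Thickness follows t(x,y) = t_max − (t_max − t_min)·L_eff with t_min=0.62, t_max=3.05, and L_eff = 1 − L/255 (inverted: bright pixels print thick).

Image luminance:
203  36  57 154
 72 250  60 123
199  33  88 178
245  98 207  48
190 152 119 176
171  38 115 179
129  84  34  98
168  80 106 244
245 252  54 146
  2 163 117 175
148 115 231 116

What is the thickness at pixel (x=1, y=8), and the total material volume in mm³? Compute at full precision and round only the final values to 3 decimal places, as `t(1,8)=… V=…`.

span = t_max - t_min = 3.05 - 0.62 = 2.430
L(1,8) = 252, L_eff = 1 - 252/255 = 0.011765 (inverted)
t(1,8) = 3.05 - 2.430·0.011765 = 3.021
Σt over all 11·4 pixels = 354809/4250 ≈ 83.4844706
V = pitch²·Σt = 0.62²·354809/4250 = 32.091

t(1,8)=3.021 V=32.091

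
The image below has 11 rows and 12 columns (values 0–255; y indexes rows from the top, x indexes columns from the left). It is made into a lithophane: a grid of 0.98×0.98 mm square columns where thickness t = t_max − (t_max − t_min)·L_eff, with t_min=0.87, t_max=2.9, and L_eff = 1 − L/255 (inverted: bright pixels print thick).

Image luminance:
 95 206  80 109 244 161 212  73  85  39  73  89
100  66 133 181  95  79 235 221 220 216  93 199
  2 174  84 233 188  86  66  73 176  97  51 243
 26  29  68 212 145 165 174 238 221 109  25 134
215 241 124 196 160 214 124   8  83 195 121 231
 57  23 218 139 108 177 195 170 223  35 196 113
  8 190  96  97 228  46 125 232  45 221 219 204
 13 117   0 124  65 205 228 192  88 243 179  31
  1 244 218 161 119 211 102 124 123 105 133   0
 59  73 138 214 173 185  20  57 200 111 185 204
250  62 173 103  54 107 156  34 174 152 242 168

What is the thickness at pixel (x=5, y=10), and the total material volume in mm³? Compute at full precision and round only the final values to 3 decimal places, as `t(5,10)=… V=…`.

span = t_max - t_min = 2.9 - 0.87 = 2.030
L(5,10) = 107, L_eff = 1 - 107/255 = 0.580392 (inverted)
t(5,10) = 2.9 - 2.030·0.580392 = 1.722
Σt over all 11·12 pixels = 328309/1275 ≈ 257.4972549
V = pitch²·Σt = 0.98²·328309/1275 = 247.300

t(5,10)=1.722 V=247.300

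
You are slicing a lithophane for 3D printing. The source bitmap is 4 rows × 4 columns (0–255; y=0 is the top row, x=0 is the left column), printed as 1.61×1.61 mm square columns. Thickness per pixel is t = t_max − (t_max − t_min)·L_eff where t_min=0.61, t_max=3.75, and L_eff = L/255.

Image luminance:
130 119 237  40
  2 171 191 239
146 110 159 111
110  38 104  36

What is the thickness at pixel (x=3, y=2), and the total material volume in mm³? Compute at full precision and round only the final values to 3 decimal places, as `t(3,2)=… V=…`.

t(3,2)=2.383 V=93.509

span = t_max - t_min = 3.75 - 0.61 = 3.140
L(3,2) = 111, L_eff = 111/255 = 0.435294
t(3,2) = 3.75 - 3.140·0.435294 = 2.383
Σt over all 4·4 pixels = 459949/12750 ≈ 36.0744314
V = pitch²·Σt = 1.61²·459949/12750 = 93.509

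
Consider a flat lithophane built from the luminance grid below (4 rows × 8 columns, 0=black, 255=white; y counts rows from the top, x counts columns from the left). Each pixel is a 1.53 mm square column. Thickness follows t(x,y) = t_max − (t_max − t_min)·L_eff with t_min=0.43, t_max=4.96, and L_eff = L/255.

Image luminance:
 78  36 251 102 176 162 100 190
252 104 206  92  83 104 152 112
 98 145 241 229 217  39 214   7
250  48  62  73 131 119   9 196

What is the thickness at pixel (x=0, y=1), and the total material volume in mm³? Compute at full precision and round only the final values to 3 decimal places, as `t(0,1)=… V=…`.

t(0,1)=0.483 V=193.645

span = t_max - t_min = 4.96 - 0.43 = 4.530
L(0,1) = 252, L_eff = 252/255 = 0.988235
t(0,1) = 4.96 - 4.530·0.988235 = 0.483
Σt over all 4·8 pixels = 351571/4250 ≈ 82.7225882
V = pitch²·Σt = 1.53²·351571/4250 = 193.645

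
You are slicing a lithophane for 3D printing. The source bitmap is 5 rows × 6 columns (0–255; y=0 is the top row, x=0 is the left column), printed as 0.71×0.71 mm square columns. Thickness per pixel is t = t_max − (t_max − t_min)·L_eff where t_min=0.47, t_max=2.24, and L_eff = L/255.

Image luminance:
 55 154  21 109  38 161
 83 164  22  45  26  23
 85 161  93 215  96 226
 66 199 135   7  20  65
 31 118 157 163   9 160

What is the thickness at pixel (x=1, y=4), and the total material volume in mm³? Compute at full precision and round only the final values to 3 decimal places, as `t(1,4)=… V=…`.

span = t_max - t_min = 2.24 - 0.47 = 1.770
L(1,4) = 118, L_eff = 118/255 = 0.462745
t(1,4) = 2.24 - 1.770·0.462745 = 1.421
Σt over all 5·6 pixels = 47.022
V = pitch²·Σt = 0.71²·47.022 = 23.704

t(1,4)=1.421 V=23.704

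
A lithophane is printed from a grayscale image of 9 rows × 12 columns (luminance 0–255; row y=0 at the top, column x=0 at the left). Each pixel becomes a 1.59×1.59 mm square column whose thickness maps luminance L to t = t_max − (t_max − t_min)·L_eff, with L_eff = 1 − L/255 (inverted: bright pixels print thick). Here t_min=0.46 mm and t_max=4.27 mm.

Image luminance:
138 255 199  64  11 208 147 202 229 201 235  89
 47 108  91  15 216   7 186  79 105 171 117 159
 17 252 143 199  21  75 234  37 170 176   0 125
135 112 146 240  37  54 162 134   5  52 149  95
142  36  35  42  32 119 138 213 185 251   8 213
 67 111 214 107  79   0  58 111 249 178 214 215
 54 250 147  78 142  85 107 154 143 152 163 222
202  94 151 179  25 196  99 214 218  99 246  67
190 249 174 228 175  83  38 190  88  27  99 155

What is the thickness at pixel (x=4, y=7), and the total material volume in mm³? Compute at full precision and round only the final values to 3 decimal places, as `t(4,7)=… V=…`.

span = t_max - t_min = 4.27 - 0.46 = 3.810
L(4,7) = 25, L_eff = 1 - 25/255 = 0.901961 (inverted)
t(4,7) = 4.27 - 3.810·0.901961 = 0.834
Σt over all 9·12 pixels = 2231903/8500 ≈ 262.5768235
V = pitch²·Σt = 1.59²·2231903/8500 = 663.820

t(4,7)=0.834 V=663.820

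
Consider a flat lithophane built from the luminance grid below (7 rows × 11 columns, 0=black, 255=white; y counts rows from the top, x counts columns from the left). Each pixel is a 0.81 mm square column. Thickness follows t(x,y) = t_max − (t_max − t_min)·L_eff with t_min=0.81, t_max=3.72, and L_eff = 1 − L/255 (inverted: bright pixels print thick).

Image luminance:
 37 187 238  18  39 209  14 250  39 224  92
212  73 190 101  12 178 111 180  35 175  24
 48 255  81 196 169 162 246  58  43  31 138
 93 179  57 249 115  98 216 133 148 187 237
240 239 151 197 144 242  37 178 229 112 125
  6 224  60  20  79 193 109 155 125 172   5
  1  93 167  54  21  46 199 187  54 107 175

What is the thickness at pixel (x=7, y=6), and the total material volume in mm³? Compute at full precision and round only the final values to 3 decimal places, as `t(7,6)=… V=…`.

span = t_max - t_min = 3.72 - 0.81 = 2.910
L(7,6) = 187, L_eff = 1 - 187/255 = 0.266667 (inverted)
t(7,6) = 3.72 - 2.910·0.266667 = 2.944
Σt over all 7·11 pixels = 373169/2125 ≈ 175.6089412
V = pitch²·Σt = 0.81²·373169/2125 = 115.217

t(7,6)=2.944 V=115.217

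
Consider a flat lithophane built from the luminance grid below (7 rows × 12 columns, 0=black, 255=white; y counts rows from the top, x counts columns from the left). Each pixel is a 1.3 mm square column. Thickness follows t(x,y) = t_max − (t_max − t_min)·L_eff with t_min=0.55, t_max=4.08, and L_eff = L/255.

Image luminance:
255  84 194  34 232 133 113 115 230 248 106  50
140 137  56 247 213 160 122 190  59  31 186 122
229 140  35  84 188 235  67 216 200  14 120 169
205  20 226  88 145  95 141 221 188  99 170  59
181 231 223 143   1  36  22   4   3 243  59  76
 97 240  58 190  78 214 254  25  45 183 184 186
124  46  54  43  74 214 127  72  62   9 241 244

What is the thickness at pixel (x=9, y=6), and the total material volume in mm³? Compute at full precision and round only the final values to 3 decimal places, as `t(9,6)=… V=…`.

span = t_max - t_min = 4.08 - 0.55 = 3.530
L(9,6) = 9, L_eff = 9/255 = 0.035294
t(9,6) = 4.08 - 3.530·0.035294 = 3.955
Σt over all 7·12 pixels = 1607373/8500 ≈ 189.1027059
V = pitch²·Σt = 1.3²·1607373/8500 = 319.584

t(9,6)=3.955 V=319.584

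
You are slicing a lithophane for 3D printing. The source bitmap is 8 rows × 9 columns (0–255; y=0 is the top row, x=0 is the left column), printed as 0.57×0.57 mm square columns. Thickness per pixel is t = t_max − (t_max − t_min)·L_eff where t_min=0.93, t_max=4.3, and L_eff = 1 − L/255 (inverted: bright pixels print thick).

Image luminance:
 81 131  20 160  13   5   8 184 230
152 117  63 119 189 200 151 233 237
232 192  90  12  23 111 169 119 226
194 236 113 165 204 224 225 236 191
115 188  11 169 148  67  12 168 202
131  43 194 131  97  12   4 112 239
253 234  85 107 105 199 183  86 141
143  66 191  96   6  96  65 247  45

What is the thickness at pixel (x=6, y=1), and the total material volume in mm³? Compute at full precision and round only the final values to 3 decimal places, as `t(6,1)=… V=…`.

span = t_max - t_min = 4.3 - 0.93 = 3.370
L(6,1) = 151, L_eff = 1 - 151/255 = 0.407843 (inverted)
t(6,1) = 4.3 - 3.370·0.407843 = 2.926
Σt over all 8·9 pixels = 2479091/12750 ≈ 194.4385098
V = pitch²·Σt = 0.57²·2479091/12750 = 63.173

t(6,1)=2.926 V=63.173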